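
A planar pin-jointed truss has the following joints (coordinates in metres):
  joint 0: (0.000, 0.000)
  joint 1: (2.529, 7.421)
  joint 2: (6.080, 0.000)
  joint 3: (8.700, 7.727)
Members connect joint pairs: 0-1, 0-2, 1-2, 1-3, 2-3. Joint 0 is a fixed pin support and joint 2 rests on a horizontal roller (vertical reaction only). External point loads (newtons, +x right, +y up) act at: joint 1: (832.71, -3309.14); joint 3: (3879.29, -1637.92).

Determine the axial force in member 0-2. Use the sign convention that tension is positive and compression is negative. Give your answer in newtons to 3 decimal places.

3103.596

N=4 nodes, M=5 members, R=3 reactions → 2N=8, M+R=8
member 0 (0-1): L=7.8401, (cx,cy)=(0.3226,0.9465)
member 1 (0-2): L=6.0800, (cx,cy)=(1.0000,0.0000)
member 2 (1-2): L=8.2268, (cx,cy)=(0.4316,-0.9020)
member 3 (1-3): L=6.1786, (cx,cy)=(0.9988,0.0495)
member 4 (2-3): L=8.1591, (cx,cy)=(0.3211,0.9470)
solve A·x = −loads:
  F[0-1] = +4986.1772 N (tension)
  F[0-2] = +3103.5957 N (tension)
  F[1-2] = -8652.6662 N (compression)
  F[1-3] = +4516.0397 N (tension)
  F[2-3] = -1965.6824 N (compression)
  Rx@0 = -4712.0000 N
  Ry@0 = -4719.6396 N
  Ry@2 = +9666.6996 N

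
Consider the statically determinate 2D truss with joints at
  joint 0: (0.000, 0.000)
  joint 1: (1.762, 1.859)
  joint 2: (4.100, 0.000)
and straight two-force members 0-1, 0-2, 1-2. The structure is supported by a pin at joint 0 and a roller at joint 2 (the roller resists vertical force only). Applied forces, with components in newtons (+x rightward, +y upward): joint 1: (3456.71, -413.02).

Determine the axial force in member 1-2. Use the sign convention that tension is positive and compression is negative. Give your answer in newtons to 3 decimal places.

N=3 nodes, M=3 members, R=3 reactions → 2N=6, M+R=6
member 0 (0-1): L=2.5614, (cx,cy)=(0.6879,0.7258)
member 1 (0-2): L=4.1000, (cx,cy)=(1.0000,0.0000)
member 2 (1-2): L=2.9870, (cx,cy)=(0.7827,-0.6224)
solve A·x = −loads:
  F[0-1] = +1834.9708 N (tension)
  F[0-2] = +2194.4007 N (tension)
  F[1-2] = -2803.5324 N (compression)
  Rx@0 = -3456.7100 N
  Ry@0 = -1331.8008 N
  Ry@2 = +1744.8208 N

-2803.532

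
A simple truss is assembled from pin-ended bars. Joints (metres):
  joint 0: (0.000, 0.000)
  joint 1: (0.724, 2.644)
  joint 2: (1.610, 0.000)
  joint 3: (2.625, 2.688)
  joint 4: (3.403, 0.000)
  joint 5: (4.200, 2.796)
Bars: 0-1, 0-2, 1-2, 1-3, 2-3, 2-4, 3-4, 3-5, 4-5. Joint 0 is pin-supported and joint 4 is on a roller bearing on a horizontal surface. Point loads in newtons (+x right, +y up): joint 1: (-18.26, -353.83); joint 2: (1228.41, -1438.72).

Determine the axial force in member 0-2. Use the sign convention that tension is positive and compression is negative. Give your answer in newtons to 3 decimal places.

N=6 nodes, M=9 members, R=3 reactions → 2N=12, M+R=12
member 0 (0-1): L=2.7413, (cx,cy)=(0.2641,0.9645)
member 1 (0-2): L=1.6100, (cx,cy)=(1.0000,0.0000)
member 2 (1-2): L=2.7885, (cx,cy)=(0.3177,-0.9482)
member 3 (1-3): L=1.9015, (cx,cy)=(0.9997,0.0231)
member 4 (2-3): L=2.8733, (cx,cy)=(0.3533,0.9355)
member 5 (2-4): L=1.7930, (cx,cy)=(1.0000,0.0000)
member 6 (3-4): L=2.7983, (cx,cy)=(0.2780,-0.9606)
member 7 (3-5): L=1.5787, (cx,cy)=(0.9977,0.0684)
member 8 (4-5): L=2.9074, (cx,cy)=(0.2741,0.9617)
solve A·x = −loads:
  F[0-1] = -1089.4658 N (compression)
  F[0-2] = +1497.8834 N (tension)
  F[1-2] = +722.8584 N (tension)
  F[1-3] = -499.2834 N (compression)
  F[2-3] = +805.2371 N (tension)
  F[2-4] = +214.6929 N (tension)
  F[3-4] = -772.2119 N (compression)
  F[3-5] = +0.0000 N (tension)
  F[4-5] = +0.0000 N (tension)
  Rx@0 = -1210.1500 N
  Ry@0 = +1050.7831 N
  Ry@4 = +741.7669 N

1497.883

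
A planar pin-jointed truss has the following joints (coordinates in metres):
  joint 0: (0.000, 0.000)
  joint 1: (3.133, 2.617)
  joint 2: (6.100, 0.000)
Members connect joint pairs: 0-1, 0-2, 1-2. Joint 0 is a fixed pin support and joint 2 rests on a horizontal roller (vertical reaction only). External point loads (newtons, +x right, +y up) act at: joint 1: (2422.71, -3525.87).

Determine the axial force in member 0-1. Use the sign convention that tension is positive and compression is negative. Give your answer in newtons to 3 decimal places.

N=3 nodes, M=3 members, R=3 reactions → 2N=6, M+R=6
member 0 (0-1): L=4.0822, (cx,cy)=(0.7675,0.6411)
member 1 (0-2): L=6.1000, (cx,cy)=(1.0000,0.0000)
member 2 (1-2): L=3.9562, (cx,cy)=(0.7500,-0.6615)
solve A·x = −loads:
  F[0-1] = -1053.8193 N (compression)
  F[0-2] = +3231.4930 N (tension)
  F[1-2] = -4308.9109 N (compression)
  Rx@0 = -2422.7100 N
  Ry@0 = +675.5777 N
  Ry@2 = +2850.2923 N

-1053.819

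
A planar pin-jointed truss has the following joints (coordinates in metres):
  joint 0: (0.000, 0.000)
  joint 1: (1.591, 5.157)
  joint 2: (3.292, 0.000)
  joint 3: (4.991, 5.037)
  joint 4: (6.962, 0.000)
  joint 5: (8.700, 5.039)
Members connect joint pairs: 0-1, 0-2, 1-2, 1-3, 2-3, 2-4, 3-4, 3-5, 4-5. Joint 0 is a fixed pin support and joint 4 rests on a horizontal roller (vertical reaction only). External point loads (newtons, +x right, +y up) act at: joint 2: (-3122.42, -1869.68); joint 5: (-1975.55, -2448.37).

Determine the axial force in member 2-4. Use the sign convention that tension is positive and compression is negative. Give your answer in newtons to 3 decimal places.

N=6 nodes, M=9 members, R=3 reactions → 2N=12, M+R=12
member 0 (0-1): L=5.3968, (cx,cy)=(0.2948,0.9556)
member 1 (0-2): L=3.2920, (cx,cy)=(1.0000,0.0000)
member 2 (1-2): L=5.4303, (cx,cy)=(0.3132,-0.9497)
member 3 (1-3): L=3.4021, (cx,cy)=(0.9994,-0.0353)
member 4 (2-3): L=5.3158, (cx,cy)=(0.3196,0.9475)
member 5 (2-4): L=3.6700, (cx,cy)=(1.0000,0.0000)
member 6 (3-4): L=5.4089, (cx,cy)=(0.3644,-0.9312)
member 7 (3-5): L=3.7090, (cx,cy)=(1.0000,0.0005)
member 8 (4-5): L=5.3303, (cx,cy)=(0.3261,0.9453)
solve A·x = −loads:
  F[0-1] = -1888.1730 N (compression)
  F[0-2] = -4541.3330 N (compression)
  F[1-2] = +1943.1832 N (tension)
  F[1-3] = -1166.0510 N (compression)
  F[2-3] = +25.6360 N (tension)
  F[2-4] = -818.4182 N (compression)
  F[3-4] = -70.9058 N (compression)
  F[3-5] = -1131.2940 N (compression)
  F[4-5] = -2589.2658 N (compression)
  Rx@0 = +5097.9700 N
  Ry@0 = +1804.2596 N
  Ry@4 = +2513.7904 N

-818.418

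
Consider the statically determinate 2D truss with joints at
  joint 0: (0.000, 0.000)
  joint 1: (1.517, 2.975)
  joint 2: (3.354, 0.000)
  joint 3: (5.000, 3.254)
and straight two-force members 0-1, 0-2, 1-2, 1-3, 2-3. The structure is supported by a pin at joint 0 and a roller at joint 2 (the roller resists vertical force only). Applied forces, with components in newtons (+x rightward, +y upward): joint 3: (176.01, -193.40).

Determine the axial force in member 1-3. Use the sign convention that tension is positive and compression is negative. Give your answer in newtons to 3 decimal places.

N=4 nodes, M=5 members, R=3 reactions → 2N=8, M+R=8
member 0 (0-1): L=3.3394, (cx,cy)=(0.4543,0.8909)
member 1 (0-2): L=3.3540, (cx,cy)=(1.0000,0.0000)
member 2 (1-2): L=3.4965, (cx,cy)=(0.5254,-0.8509)
member 3 (1-3): L=3.4942, (cx,cy)=(0.9968,0.0798)
member 4 (2-3): L=3.6466, (cx,cy)=(0.4514,0.8923)
solve A·x = −loads:
  F[0-1] = +298.2208 N (tension)
  F[0-2] = +40.5382 N (tension)
  F[1-2] = -285.3729 N (compression)
  F[1-3] = +286.3178 N (tension)
  F[2-3] = -242.3554 N (compression)
  Rx@0 = -176.0100 N
  Ry@0 = -265.6747 N
  Ry@2 = +459.0747 N

286.318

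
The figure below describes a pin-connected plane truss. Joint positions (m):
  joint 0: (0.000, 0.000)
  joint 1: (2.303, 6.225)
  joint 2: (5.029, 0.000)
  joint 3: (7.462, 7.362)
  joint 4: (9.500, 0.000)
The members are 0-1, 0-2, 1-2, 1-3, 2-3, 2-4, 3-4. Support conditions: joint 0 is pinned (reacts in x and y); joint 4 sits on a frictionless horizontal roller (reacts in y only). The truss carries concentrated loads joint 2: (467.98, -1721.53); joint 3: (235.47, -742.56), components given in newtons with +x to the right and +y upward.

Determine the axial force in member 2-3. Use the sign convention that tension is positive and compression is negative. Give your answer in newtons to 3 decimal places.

N=5 nodes, M=7 members, R=3 reactions → 2N=10, M+R=10
member 0 (0-1): L=6.6374, (cx,cy)=(0.3470,0.9379)
member 1 (0-2): L=5.0290, (cx,cy)=(1.0000,0.0000)
member 2 (1-2): L=6.7957, (cx,cy)=(0.4011,-0.9160)
member 3 (1-3): L=5.2828, (cx,cy)=(0.9766,0.2152)
member 4 (2-3): L=7.7536, (cx,cy)=(0.3138,0.9495)
member 5 (2-4): L=4.4710, (cx,cy)=(1.0000,0.0000)
member 6 (3-4): L=7.6389, (cx,cy)=(0.2668,-0.9638)
solve A·x = −loads:
  F[0-1] = -839.1619 N (compression)
  F[0-2] = +994.6188 N (tension)
  F[1-2] = +719.6720 N (tension)
  F[1-3] = -593.7702 N (compression)
  F[2-3] = +1118.8047 N (tension)
  F[2-4] = +464.2559 N (tension)
  F[3-4] = -1740.1350 N (compression)
  Rx@0 = -703.4500 N
  Ry@0 = +787.0282 N
  Ry@4 = +1677.0618 N

1118.805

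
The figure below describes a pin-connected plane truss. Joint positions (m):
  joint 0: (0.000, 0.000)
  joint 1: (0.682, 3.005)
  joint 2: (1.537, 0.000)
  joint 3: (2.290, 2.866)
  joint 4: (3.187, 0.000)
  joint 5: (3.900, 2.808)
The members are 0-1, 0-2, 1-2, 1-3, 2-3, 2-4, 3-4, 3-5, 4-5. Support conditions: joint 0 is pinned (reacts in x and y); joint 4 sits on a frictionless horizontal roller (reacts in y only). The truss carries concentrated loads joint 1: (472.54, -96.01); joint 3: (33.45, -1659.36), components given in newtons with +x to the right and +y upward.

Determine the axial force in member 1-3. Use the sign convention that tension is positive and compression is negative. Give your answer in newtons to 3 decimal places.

N=6 nodes, M=9 members, R=3 reactions → 2N=12, M+R=12
member 0 (0-1): L=3.0814, (cx,cy)=(0.2213,0.9752)
member 1 (0-2): L=1.5370, (cx,cy)=(1.0000,0.0000)
member 2 (1-2): L=3.1243, (cx,cy)=(0.2737,-0.9618)
member 3 (1-3): L=1.6140, (cx,cy)=(0.9963,-0.0861)
member 4 (2-3): L=2.9633, (cx,cy)=(0.2541,0.9672)
member 5 (2-4): L=1.6500, (cx,cy)=(1.0000,0.0000)
member 6 (3-4): L=3.0031, (cx,cy)=(0.2987,-0.9543)
member 7 (3-5): L=1.6110, (cx,cy)=(0.9994,-0.0360)
member 8 (4-5): L=2.8971, (cx,cy)=(0.2461,0.9692)
solve A·x = −loads:
  F[0-1] = -68.5660 N (compression)
  F[0-2] = +521.1655 N (tension)
  F[1-2] = +13.8728 N (tension)
  F[1-3] = -493.3449 N (compression)
  F[2-3] = -13.7961 N (compression)
  F[2-4] = +528.4677 N (tension)
  F[3-4] = -1769.2725 N (compression)
  F[3-5] = +0.0000 N (tension)
  F[4-5] = -0.0000 N (compression)
  Rx@0 = -505.9900 N
  Ry@0 = +66.8656 N
  Ry@4 = +1688.5044 N

-493.345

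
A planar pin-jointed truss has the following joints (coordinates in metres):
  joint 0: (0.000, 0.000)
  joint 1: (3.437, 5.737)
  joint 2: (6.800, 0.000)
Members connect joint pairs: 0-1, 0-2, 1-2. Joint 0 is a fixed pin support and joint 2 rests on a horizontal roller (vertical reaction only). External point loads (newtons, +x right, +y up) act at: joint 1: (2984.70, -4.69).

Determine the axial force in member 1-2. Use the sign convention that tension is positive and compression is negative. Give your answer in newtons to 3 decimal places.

N=3 nodes, M=3 members, R=3 reactions → 2N=6, M+R=6
member 0 (0-1): L=6.6878, (cx,cy)=(0.5139,0.8578)
member 1 (0-2): L=6.8000, (cx,cy)=(1.0000,0.0000)
member 2 (1-2): L=6.6500, (cx,cy)=(0.5057,-0.8627)
solve A·x = −loads:
  F[0-1] = +2932.7312 N (tension)
  F[0-2] = +1477.4993 N (tension)
  F[1-2] = -2921.6233 N (compression)
  Rx@0 = -2984.7000 N
  Ry@0 = -2515.8017 N
  Ry@2 = +2520.4917 N

-2921.623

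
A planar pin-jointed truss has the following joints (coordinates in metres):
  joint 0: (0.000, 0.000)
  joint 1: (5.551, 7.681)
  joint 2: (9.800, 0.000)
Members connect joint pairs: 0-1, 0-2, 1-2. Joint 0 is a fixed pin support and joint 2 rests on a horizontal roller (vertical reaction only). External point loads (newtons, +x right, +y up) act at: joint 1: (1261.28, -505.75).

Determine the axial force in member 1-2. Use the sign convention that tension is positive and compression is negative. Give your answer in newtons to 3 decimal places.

N=3 nodes, M=3 members, R=3 reactions → 2N=6, M+R=6
member 0 (0-1): L=9.4769, (cx,cy)=(0.5857,0.8105)
member 1 (0-2): L=9.8000, (cx,cy)=(1.0000,0.0000)
member 2 (1-2): L=8.7779, (cx,cy)=(0.4841,-0.8750)
solve A·x = −loads:
  F[0-1] = +949.1465 N (tension)
  F[0-2] = +705.3260 N (tension)
  F[1-2] = -1457.1172 N (compression)
  Rx@0 = -1261.2800 N
  Ry@0 = -769.2816 N
  Ry@2 = +1275.0316 N

-1457.117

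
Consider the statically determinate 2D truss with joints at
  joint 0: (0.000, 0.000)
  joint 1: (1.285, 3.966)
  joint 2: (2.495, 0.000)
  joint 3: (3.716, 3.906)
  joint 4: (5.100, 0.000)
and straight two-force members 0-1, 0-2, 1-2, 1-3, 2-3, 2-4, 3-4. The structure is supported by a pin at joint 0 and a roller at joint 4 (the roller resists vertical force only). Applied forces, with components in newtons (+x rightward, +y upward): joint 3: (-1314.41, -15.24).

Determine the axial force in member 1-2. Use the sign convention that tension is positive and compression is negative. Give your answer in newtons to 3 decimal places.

1073.351

N=5 nodes, M=7 members, R=3 reactions → 2N=10, M+R=10
member 0 (0-1): L=4.1690, (cx,cy)=(0.3082,0.9513)
member 1 (0-2): L=2.4950, (cx,cy)=(1.0000,0.0000)
member 2 (1-2): L=4.1465, (cx,cy)=(0.2918,-0.9565)
member 3 (1-3): L=2.4317, (cx,cy)=(0.9997,-0.0247)
member 4 (2-3): L=4.0924, (cx,cy)=(0.2984,0.9545)
member 5 (2-4): L=2.6050, (cx,cy)=(1.0000,0.0000)
member 6 (3-4): L=4.1439, (cx,cy)=(0.3340,-0.9426)
solve A·x = −loads:
  F[0-1] = -1062.5525 N (compression)
  F[0-2] = -986.9005 N (compression)
  F[1-2] = +1073.3506 N (tension)
  F[1-3] = -640.9235 N (compression)
  F[2-3] = -1075.6236 N (compression)
  F[2-4] = -352.7602 N (compression)
  F[3-4] = +1056.2280 N (tension)
  Rx@0 = +1314.4100 N
  Ry@0 = +1010.8191 N
  Ry@4 = -995.5791 N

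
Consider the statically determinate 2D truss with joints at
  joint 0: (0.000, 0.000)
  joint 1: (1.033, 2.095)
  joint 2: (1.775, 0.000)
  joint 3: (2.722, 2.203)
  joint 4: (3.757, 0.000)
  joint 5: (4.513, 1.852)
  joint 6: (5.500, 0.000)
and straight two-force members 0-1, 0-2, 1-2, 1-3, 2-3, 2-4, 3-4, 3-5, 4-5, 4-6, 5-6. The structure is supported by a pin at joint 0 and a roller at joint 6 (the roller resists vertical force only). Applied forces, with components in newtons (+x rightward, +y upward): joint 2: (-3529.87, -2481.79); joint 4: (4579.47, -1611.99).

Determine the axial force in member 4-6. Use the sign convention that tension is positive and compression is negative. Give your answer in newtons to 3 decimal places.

N=7 nodes, M=11 members, R=3 reactions → 2N=14, M+R=14
member 0 (0-1): L=2.3358, (cx,cy)=(0.4422,0.8969)
member 1 (0-2): L=1.7750, (cx,cy)=(1.0000,0.0000)
member 2 (1-2): L=2.2225, (cx,cy)=(0.3339,-0.9426)
member 3 (1-3): L=1.6924, (cx,cy)=(0.9980,0.0638)
member 4 (2-3): L=2.3979, (cx,cy)=(0.3949,0.9187)
member 5 (2-4): L=1.9820, (cx,cy)=(1.0000,0.0000)
member 6 (3-4): L=2.4340, (cx,cy)=(0.4252,-0.9051)
member 7 (3-5): L=1.8251, (cx,cy)=(0.9813,-0.1923)
member 8 (4-5): L=2.0004, (cx,cy)=(0.3779,0.9258)
member 9 (4-6): L=1.7430, (cx,cy)=(1.0000,0.0000)
member 10 (5-6): L=2.0986, (cx,cy)=(0.4703,-0.8825)
solve A·x = −loads:
  F[0-1] = -2443.6522 N (compression)
  F[0-2] = +2130.2822 N (tension)
  F[1-2] = +2201.9318 N (tension)
  F[1-3] = -1819.5176 N (compression)
  F[2-3] = +442.1354 N (tension)
  F[2-4] = +6220.6685 N (tension)
  F[3-4] = +38.3995 N (tension)
  F[3-5] = -1689.0582 N (compression)
  F[4-5] = +1703.5842 N (tension)
  F[4-6] = +1013.6879 N (tension)
  F[5-6] = -2155.3330 N (compression)
  Rx@0 = -1049.6000 N
  Ry@0 = +2191.7030 N
  Ry@6 = +1902.0770 N

1013.688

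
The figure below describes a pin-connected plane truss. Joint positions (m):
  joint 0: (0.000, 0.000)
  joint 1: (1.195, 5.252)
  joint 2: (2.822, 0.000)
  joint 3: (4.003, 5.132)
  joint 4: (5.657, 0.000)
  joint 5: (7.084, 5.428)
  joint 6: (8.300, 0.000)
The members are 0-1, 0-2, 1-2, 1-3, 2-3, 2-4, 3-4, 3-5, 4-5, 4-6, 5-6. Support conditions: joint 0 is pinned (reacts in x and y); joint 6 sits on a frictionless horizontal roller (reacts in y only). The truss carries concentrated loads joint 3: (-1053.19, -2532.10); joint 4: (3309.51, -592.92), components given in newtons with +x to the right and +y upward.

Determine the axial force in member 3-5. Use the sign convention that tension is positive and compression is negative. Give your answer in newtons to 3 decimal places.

N=7 nodes, M=11 members, R=3 reactions → 2N=14, M+R=14
member 0 (0-1): L=5.3862, (cx,cy)=(0.2219,0.9751)
member 1 (0-2): L=2.8220, (cx,cy)=(1.0000,0.0000)
member 2 (1-2): L=5.4982, (cx,cy)=(0.2959,-0.9552)
member 3 (1-3): L=2.8106, (cx,cy)=(0.9991,-0.0427)
member 4 (2-3): L=5.2661, (cx,cy)=(0.2243,0.9745)
member 5 (2-4): L=2.8350, (cx,cy)=(1.0000,0.0000)
member 6 (3-4): L=5.3920, (cx,cy)=(0.3068,-0.9518)
member 7 (3-5): L=3.0952, (cx,cy)=(0.9954,0.0956)
member 8 (4-5): L=5.6124, (cx,cy)=(0.2543,0.9671)
member 9 (4-6): L=2.6430, (cx,cy)=(1.0000,0.0000)
member 10 (5-6): L=5.5625, (cx,cy)=(0.2186,-0.9758)
solve A·x = −loads:
  F[0-1] = -2205.8773 N (compression)
  F[0-2] = +2745.7200 N (tension)
  F[1-2] = +2304.1465 N (tension)
  F[1-3] = -1172.2957 N (compression)
  F[2-3] = -2258.4817 N (compression)
  F[2-4] = +3934.0409 N (tension)
  F[3-4] = -449.6238 N (compression)
  F[3-5] = -488.8477 N (compression)
  F[4-5] = +1055.5559 N (tension)
  F[4-6] = +218.2252 N (tension)
  F[5-6] = -998.2619 N (compression)
  Rx@0 = -2256.3200 N
  Ry@0 = +2150.9027 N
  Ry@6 = +974.1173 N

-488.848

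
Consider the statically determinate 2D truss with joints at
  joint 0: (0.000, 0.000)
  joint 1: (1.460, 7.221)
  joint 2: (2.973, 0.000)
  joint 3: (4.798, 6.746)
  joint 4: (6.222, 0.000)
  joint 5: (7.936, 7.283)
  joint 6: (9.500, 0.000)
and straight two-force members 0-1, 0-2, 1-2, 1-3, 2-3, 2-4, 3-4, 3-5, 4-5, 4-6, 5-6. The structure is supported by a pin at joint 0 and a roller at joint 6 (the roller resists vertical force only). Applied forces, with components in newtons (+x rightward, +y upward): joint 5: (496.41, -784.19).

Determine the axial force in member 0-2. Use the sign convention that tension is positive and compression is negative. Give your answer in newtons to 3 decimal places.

445.568

N=7 nodes, M=11 members, R=3 reactions → 2N=14, M+R=14
member 0 (0-1): L=7.3671, (cx,cy)=(0.1982,0.9802)
member 1 (0-2): L=2.9730, (cx,cy)=(1.0000,0.0000)
member 2 (1-2): L=7.3778, (cx,cy)=(0.2051,-0.9787)
member 3 (1-3): L=3.3716, (cx,cy)=(0.9900,-0.1409)
member 4 (2-3): L=6.9885, (cx,cy)=(0.2611,0.9653)
member 5 (2-4): L=3.2490, (cx,cy)=(1.0000,0.0000)
member 6 (3-4): L=6.8947, (cx,cy)=(0.2065,-0.9784)
member 7 (3-5): L=3.1836, (cx,cy)=(0.9857,0.1687)
member 8 (4-5): L=7.4820, (cx,cy)=(0.2291,0.9734)
member 9 (4-6): L=3.2780, (cx,cy)=(1.0000,0.0000)
member 10 (5-6): L=7.4490, (cx,cy)=(0.2100,-0.9777)
solve A·x = −loads:
  F[0-1] = +256.5495 N (tension)
  F[0-2] = +445.5676 N (tension)
  F[1-2] = -272.4367 N (compression)
  F[1-3] = +107.7873 N (tension)
  F[2-3] = +276.2316 N (tension)
  F[2-4] = +317.5617 N (tension)
  F[3-4] = -217.8525 N (compression)
  F[3-5] = +227.0968 N (tension)
  F[4-5] = +218.9787 N (tension)
  F[4-6] = +222.4026 N (tension)
  F[5-6] = -1059.2621 N (compression)
  Rx@0 = -496.4100 N
  Ry@0 = -251.4611 N
  Ry@6 = +1035.6511 N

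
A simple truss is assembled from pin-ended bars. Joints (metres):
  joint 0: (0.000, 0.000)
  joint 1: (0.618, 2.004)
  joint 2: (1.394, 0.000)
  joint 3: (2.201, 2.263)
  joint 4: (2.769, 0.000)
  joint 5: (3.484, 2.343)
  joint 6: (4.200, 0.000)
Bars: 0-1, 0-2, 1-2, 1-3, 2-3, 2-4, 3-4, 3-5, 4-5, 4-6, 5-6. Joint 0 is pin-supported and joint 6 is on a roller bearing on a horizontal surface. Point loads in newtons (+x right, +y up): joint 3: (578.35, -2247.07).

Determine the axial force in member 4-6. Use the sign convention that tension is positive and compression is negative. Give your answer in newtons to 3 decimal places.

455.084

N=7 nodes, M=11 members, R=3 reactions → 2N=14, M+R=14
member 0 (0-1): L=2.0971, (cx,cy)=(0.2947,0.9556)
member 1 (0-2): L=1.3940, (cx,cy)=(1.0000,0.0000)
member 2 (1-2): L=2.1490, (cx,cy)=(0.3611,-0.9325)
member 3 (1-3): L=1.6040, (cx,cy)=(0.9869,0.1615)
member 4 (2-3): L=2.4026, (cx,cy)=(0.3359,0.9419)
member 5 (2-4): L=1.3750, (cx,cy)=(1.0000,0.0000)
member 6 (3-4): L=2.3332, (cx,cy)=(0.2434,-0.9699)
member 7 (3-5): L=1.2855, (cx,cy)=(0.9981,0.0622)
member 8 (4-5): L=2.4497, (cx,cy)=(0.2919,0.9565)
member 9 (4-6): L=1.4310, (cx,cy)=(1.0000,0.0000)
member 10 (5-6): L=2.4500, (cx,cy)=(0.2922,-0.9563)
solve A·x = −loads:
  F[0-1] = -793.0967 N (compression)
  F[0-2] = +812.0668 N (tension)
  F[1-2] = +725.7288 N (tension)
  F[1-3] = -502.3684 N (compression)
  F[2-3] = -718.5060 N (compression)
  F[2-4] = +1315.4641 N (tension)
  F[3-4] = -1594.9901 N (compression)
  F[3-5] = -928.9753 N (compression)
  F[4-5] = +1617.4345 N (tension)
  F[4-6] = +455.0839 N (tension)
  F[5-6] = -1557.1752 N (compression)
  Rx@0 = -578.3500 N
  Ry@0 = +757.8778 N
  Ry@6 = +1489.1922 N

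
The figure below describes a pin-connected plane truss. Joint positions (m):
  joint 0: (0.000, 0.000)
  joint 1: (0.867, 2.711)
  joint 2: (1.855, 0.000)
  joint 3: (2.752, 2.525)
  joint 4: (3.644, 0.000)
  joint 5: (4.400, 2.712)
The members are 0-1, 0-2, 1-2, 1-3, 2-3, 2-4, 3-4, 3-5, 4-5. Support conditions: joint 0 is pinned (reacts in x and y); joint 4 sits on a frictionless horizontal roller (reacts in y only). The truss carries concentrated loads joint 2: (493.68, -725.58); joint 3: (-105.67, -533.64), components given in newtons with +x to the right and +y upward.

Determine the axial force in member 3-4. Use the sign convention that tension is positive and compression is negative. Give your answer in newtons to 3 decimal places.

N=6 nodes, M=9 members, R=3 reactions → 2N=12, M+R=12
member 0 (0-1): L=2.8463, (cx,cy)=(0.3046,0.9525)
member 1 (0-2): L=1.8550, (cx,cy)=(1.0000,0.0000)
member 2 (1-2): L=2.8854, (cx,cy)=(0.3424,-0.9396)
member 3 (1-3): L=1.8942, (cx,cy)=(0.9952,-0.0982)
member 4 (2-3): L=2.6796, (cx,cy)=(0.3348,0.9423)
member 5 (2-4): L=1.7890, (cx,cy)=(1.0000,0.0000)
member 6 (3-4): L=2.6779, (cx,cy)=(0.3331,-0.9429)
member 7 (3-5): L=1.6586, (cx,cy)=(0.9936,0.1127)
member 8 (4-5): L=2.8154, (cx,cy)=(0.2685,0.9633)
solve A·x = −loads:
  F[0-1] = -588.0116 N (compression)
  F[0-2] = +567.1242 N (tension)
  F[1-2] = +637.8503 N (tension)
  F[1-3] = -399.4516 N (compression)
  F[2-3] = +134.0196 N (tension)
  F[2-4] = +246.9877 N (tension)
  F[3-4] = -741.4965 N (compression)
  F[3-5] = +0.0000 N (tension)
  F[4-5] = -0.0000 N (compression)
  Rx@0 = -388.0100 N
  Ry@0 = +560.0676 N
  Ry@4 = +699.1524 N

-741.496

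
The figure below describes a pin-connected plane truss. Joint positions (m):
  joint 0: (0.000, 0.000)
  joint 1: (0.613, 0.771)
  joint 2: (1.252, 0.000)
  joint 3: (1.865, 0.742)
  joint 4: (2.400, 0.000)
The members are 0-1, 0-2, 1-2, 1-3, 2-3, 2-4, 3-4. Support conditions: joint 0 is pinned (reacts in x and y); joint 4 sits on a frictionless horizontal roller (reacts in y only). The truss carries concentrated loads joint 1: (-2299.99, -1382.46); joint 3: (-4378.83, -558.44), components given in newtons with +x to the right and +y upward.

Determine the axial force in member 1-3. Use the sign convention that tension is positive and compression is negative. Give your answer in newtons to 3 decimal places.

-1862.360

N=5 nodes, M=7 members, R=3 reactions → 2N=10, M+R=10
member 0 (0-1): L=0.9850, (cx,cy)=(0.6223,0.7827)
member 1 (0-2): L=1.2520, (cx,cy)=(1.0000,0.0000)
member 2 (1-2): L=1.0014, (cx,cy)=(0.6381,-0.7699)
member 3 (1-3): L=1.2523, (cx,cy)=(0.9997,-0.0232)
member 4 (2-3): L=0.9625, (cx,cy)=(0.6369,0.7709)
member 5 (2-4): L=1.1480, (cx,cy)=(1.0000,0.0000)
member 6 (3-4): L=0.9148, (cx,cy)=(0.5849,-0.8111)
solve A·x = −loads:
  F[0-1] = -4147.5747 N (compression)
  F[0-2] = -4097.6191 N (compression)
  F[1-2] = +2477.0434 N (tension)
  F[1-3] = -1862.3597 N (compression)
  F[2-3] = -2473.8236 N (compression)
  F[2-4] = -941.3709 N (compression)
  F[3-4] = +1609.5890 N (tension)
  Rx@0 = +6678.8200 N
  Ry@0 = +3246.5023 N
  Ry@4 = -1305.6023 N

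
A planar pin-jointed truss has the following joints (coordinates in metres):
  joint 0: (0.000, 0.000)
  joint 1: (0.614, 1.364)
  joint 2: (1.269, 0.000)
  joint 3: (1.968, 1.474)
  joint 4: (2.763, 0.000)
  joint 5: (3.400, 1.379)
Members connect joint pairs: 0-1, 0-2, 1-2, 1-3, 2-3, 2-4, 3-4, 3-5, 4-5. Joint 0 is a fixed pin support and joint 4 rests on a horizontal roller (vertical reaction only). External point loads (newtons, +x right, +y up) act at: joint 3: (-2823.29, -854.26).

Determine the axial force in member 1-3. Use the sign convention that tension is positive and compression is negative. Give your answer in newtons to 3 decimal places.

N=6 nodes, M=9 members, R=3 reactions → 2N=12, M+R=12
member 0 (0-1): L=1.4958, (cx,cy)=(0.4105,0.9119)
member 1 (0-2): L=1.2690, (cx,cy)=(1.0000,0.0000)
member 2 (1-2): L=1.5131, (cx,cy)=(0.4329,-0.9015)
member 3 (1-3): L=1.3585, (cx,cy)=(0.9967,0.0810)
member 4 (2-3): L=1.6313, (cx,cy)=(0.4285,0.9036)
member 5 (2-4): L=1.4940, (cx,cy)=(1.0000,0.0000)
member 6 (3-4): L=1.6747, (cx,cy)=(0.4747,-0.8801)
member 7 (3-5): L=1.4351, (cx,cy)=(0.9978,-0.0662)
member 8 (4-5): L=1.5190, (cx,cy)=(0.4194,0.9078)
solve A·x = −loads:
  F[0-1] = -1921.2798 N (compression)
  F[0-2] = -2034.6510 N (compression)
  F[1-2] = +1802.1112 N (tension)
  F[1-3] = -1573.9079 N (compression)
  F[2-3] = -1797.9234 N (compression)
  F[2-4] = -484.1735 N (compression)
  F[3-4] = +1019.9459 N (tension)
  F[3-5] = +0.0000 N (tension)
  F[4-5] = -0.0000 N (compression)
  Rx@0 = +2823.2900 N
  Ry@0 = +1751.9602 N
  Ry@4 = -897.7002 N

-1573.908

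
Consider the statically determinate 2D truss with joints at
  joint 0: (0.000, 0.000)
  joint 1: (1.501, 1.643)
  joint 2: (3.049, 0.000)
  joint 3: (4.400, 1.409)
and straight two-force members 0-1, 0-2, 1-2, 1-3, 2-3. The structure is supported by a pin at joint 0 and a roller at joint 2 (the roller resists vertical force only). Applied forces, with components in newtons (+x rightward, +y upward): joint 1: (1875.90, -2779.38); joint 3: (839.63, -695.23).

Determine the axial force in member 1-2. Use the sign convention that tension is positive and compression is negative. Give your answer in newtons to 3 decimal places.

-4380.156

N=4 nodes, M=5 members, R=3 reactions → 2N=8, M+R=8
member 0 (0-1): L=2.2254, (cx,cy)=(0.6745,0.7383)
member 1 (0-2): L=3.0490, (cx,cy)=(1.0000,0.0000)
member 2 (1-2): L=2.2574, (cx,cy)=(0.6858,-0.7278)
member 3 (1-3): L=2.9084, (cx,cy)=(0.9968,-0.0805)
member 4 (2-3): L=1.9520, (cx,cy)=(0.6921,0.7218)
solve A·x = −loads:
  F[0-1] = +400.6656 N (tension)
  F[0-2] = +2445.2881 N (tension)
  F[1-2] = -4380.1560 N (compression)
  F[1-3] = +1402.5874 N (tension)
  F[2-3] = -806.8414 N (compression)
  Rx@0 = -2715.5300 N
  Ry@0 = -295.8078 N
  Ry@2 = +3770.4178 N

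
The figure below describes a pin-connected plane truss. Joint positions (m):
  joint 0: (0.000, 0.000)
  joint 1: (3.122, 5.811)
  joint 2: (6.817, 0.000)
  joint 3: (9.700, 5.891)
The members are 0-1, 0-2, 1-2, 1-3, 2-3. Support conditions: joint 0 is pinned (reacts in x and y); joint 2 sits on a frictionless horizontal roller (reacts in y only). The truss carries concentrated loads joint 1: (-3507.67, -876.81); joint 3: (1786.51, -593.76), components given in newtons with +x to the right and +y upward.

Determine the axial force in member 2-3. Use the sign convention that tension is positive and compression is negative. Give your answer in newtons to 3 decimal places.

N=4 nodes, M=5 members, R=3 reactions → 2N=8, M+R=8
member 0 (0-1): L=6.5966, (cx,cy)=(0.4733,0.8809)
member 1 (0-2): L=6.8170, (cx,cy)=(1.0000,0.0000)
member 2 (1-2): L=6.8863, (cx,cy)=(0.5366,-0.8439)
member 3 (1-3): L=6.5785, (cx,cy)=(0.9999,0.0122)
member 4 (2-3): L=6.5586, (cx,cy)=(0.4396,0.8982)
solve A·x = −loads:
  F[0-1] = -1896.1508 N (compression)
  F[0-2] = -823.7555 N (compression)
  F[1-2] = +970.4862 N (tension)
  F[1-3] = +2089.6816 N (tension)
  F[2-3] = -689.3430 N (compression)
  Rx@0 = +1721.1600 N
  Ry@0 = +1670.3451 N
  Ry@2 = -199.7751 N

-689.343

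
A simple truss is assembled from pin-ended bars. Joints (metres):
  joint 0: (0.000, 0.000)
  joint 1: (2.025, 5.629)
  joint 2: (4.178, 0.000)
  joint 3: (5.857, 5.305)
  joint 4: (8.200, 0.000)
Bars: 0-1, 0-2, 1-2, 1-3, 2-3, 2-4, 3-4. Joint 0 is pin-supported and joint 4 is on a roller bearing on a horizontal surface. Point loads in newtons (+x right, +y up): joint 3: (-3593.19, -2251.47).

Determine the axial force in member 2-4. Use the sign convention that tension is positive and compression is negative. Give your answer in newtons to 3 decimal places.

-316.433

N=5 nodes, M=7 members, R=3 reactions → 2N=10, M+R=10
member 0 (0-1): L=5.9822, (cx,cy)=(0.3385,0.9410)
member 1 (0-2): L=4.1780, (cx,cy)=(1.0000,0.0000)
member 2 (1-2): L=6.0267, (cx,cy)=(0.3572,-0.9340)
member 3 (1-3): L=3.8457, (cx,cy)=(0.9964,-0.0843)
member 4 (2-3): L=5.5644, (cx,cy)=(0.3017,0.9534)
member 5 (2-4): L=4.0220, (cx,cy)=(1.0000,0.0000)
member 6 (3-4): L=5.7994, (cx,cy)=(0.4040,-0.9148)
solve A·x = −loads:
  F[0-1] = -3154.1427 N (compression)
  F[0-2] = -2525.4926 N (compression)
  F[1-2] = +3383.7028 N (tension)
  F[1-3] = -2284.6273 N (compression)
  F[2-3] = -3314.9260 N (compression)
  F[2-4] = -316.4331 N (compression)
  F[3-4] = +783.2318 N (tension)
  Rx@0 = +3593.1900 N
  Ry@0 = +2967.9350 N
  Ry@4 = -716.4650 N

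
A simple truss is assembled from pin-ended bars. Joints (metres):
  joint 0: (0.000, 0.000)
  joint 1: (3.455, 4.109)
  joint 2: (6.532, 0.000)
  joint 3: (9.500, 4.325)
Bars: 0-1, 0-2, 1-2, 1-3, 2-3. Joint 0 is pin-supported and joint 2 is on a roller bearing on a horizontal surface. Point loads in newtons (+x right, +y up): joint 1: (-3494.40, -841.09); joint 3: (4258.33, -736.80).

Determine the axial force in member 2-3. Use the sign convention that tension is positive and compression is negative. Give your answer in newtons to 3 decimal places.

N=4 nodes, M=5 members, R=3 reactions → 2N=8, M+R=8
member 0 (0-1): L=5.3685, (cx,cy)=(0.6436,0.7654)
member 1 (0-2): L=6.5320, (cx,cy)=(1.0000,0.0000)
member 2 (1-2): L=5.1334, (cx,cy)=(0.5994,-0.8004)
member 3 (1-3): L=6.0489, (cx,cy)=(0.9994,0.0357)
member 4 (2-3): L=5.2454, (cx,cy)=(0.5658,0.8245)
solve A·x = −loads:
  F[0-1] = +731.5851 N (tension)
  F[0-2] = +293.1054 N (tension)
  F[1-2] = -1532.3156 N (compression)
  F[1-3] = +4886.8229 N (tension)
  F[2-3] = -1105.2473 N (compression)
  Rx@0 = -763.9300 N
  Ry@0 = -559.9474 N
  Ry@2 = +2137.8374 N

-1105.247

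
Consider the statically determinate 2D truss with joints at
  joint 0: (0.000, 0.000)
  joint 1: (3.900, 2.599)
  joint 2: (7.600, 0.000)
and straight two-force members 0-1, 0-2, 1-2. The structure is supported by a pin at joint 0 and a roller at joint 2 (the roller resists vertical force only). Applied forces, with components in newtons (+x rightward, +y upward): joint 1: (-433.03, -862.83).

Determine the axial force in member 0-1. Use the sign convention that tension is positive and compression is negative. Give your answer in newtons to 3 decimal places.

N=3 nodes, M=3 members, R=3 reactions → 2N=6, M+R=6
member 0 (0-1): L=4.6867, (cx,cy)=(0.8321,0.5546)
member 1 (0-2): L=7.6000, (cx,cy)=(1.0000,0.0000)
member 2 (1-2): L=4.5216, (cx,cy)=(0.8183,-0.5748)
solve A·x = −loads:
  F[0-1] = -1024.5141 N (compression)
  F[0-2] = +419.5182 N (tension)
  F[1-2] = -512.6730 N (compression)
  Rx@0 = +433.0300 N
  Ry@0 = +568.1468 N
  Ry@2 = +294.6832 N

-1024.514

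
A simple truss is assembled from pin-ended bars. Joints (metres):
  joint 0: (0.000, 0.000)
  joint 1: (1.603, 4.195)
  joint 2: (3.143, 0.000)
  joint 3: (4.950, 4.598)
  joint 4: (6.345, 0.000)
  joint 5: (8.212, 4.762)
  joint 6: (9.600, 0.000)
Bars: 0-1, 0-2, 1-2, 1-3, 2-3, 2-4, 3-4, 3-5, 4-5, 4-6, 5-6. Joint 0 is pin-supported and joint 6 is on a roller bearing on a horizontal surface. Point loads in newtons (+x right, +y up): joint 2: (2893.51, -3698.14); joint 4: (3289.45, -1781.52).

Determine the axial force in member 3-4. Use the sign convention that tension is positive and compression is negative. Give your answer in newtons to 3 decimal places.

N=7 nodes, M=11 members, R=3 reactions → 2N=14, M+R=14
member 0 (0-1): L=4.4908, (cx,cy)=(0.3569,0.9341)
member 1 (0-2): L=3.1430, (cx,cy)=(1.0000,0.0000)
member 2 (1-2): L=4.4687, (cx,cy)=(0.3446,-0.9387)
member 3 (1-3): L=3.3712, (cx,cy)=(0.9928,0.1195)
member 4 (2-3): L=4.9403, (cx,cy)=(0.3658,0.9307)
member 5 (2-4): L=3.2020, (cx,cy)=(1.0000,0.0000)
member 6 (3-4): L=4.8050, (cx,cy)=(0.2903,-0.9569)
member 7 (3-5): L=3.2661, (cx,cy)=(0.9987,0.0502)
member 8 (4-5): L=5.1149, (cx,cy)=(0.3650,0.9310)
member 9 (4-6): L=3.2550, (cx,cy)=(1.0000,0.0000)
member 10 (5-6): L=4.9602, (cx,cy)=(0.2798,-0.9600)
solve A·x = −loads:
  F[0-1] = -3309.4442 N (compression)
  F[0-2] = +7364.2625 N (tension)
  F[1-2] = +3008.6528 N (tension)
  F[1-3] = -2234.1542 N (compression)
  F[2-3] = +938.8412 N (tension)
  F[2-4] = +5164.1878 N (tension)
  F[3-4] = -721.5085 N (compression)
  F[3-5] = -1667.3691 N (compression)
  F[4-5] = +2655.1486 N (tension)
  F[4-6] = +696.1071 N (tension)
  F[5-6] = -2487.6099 N (compression)
  Rx@0 = -6182.9600 N
  Ry@0 = +3091.4310 N
  Ry@6 = +2388.2290 N

-721.509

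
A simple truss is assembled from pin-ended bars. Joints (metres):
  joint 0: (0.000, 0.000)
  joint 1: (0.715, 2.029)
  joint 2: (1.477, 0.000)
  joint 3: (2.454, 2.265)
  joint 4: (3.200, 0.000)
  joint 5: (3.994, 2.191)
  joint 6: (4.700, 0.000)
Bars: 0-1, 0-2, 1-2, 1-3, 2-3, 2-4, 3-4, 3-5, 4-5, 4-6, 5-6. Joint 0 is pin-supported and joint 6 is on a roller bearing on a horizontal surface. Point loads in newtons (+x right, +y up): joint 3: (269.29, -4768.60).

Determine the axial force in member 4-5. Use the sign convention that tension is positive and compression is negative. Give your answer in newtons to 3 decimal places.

N=7 nodes, M=11 members, R=3 reactions → 2N=14, M+R=14
member 0 (0-1): L=2.1513, (cx,cy)=(0.3324,0.9432)
member 1 (0-2): L=1.4770, (cx,cy)=(1.0000,0.0000)
member 2 (1-2): L=2.1674, (cx,cy)=(0.3516,-0.9362)
member 3 (1-3): L=1.7549, (cx,cy)=(0.9909,0.1345)
member 4 (2-3): L=2.4667, (cx,cy)=(0.3961,0.9182)
member 5 (2-4): L=1.7230, (cx,cy)=(1.0000,0.0000)
member 6 (3-4): L=2.3847, (cx,cy)=(0.3128,-0.9498)
member 7 (3-5): L=1.5418, (cx,cy)=(0.9988,-0.0480)
member 8 (4-5): L=2.3304, (cx,cy)=(0.3407,0.9402)
member 9 (4-6): L=1.5000, (cx,cy)=(1.0000,0.0000)
member 10 (5-6): L=2.3019, (cx,cy)=(0.3067,-0.9518)
solve A·x = −loads:
  F[0-1] = -2278.5344 N (compression)
  F[0-2] = +1026.5794 N (tension)
  F[1-2] = +2079.7797 N (tension)
  F[1-3] = -1502.1396 N (compression)
  F[2-3] = -2120.4107 N (compression)
  F[2-4] = +2597.6183 N (tension)
  F[3-4] = -2668.8410 N (compression)
  F[3-5] = -1764.7612 N (compression)
  F[4-5] = +2696.2079 N (tension)
  F[4-6] = +844.1043 N (tension)
  F[5-6] = -2752.2316 N (compression)
  Rx@0 = -269.2900 N
  Ry@0 = +2149.0072 N
  Ry@6 = +2619.5928 N

2696.208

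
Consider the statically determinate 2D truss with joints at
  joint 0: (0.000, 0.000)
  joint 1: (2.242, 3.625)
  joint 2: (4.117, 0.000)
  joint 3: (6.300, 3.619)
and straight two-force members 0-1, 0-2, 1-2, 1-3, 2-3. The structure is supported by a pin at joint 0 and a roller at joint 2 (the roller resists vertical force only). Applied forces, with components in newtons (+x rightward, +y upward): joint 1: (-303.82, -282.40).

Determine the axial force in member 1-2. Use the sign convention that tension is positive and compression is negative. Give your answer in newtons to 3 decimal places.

128.038

N=4 nodes, M=5 members, R=3 reactions → 2N=8, M+R=8
member 0 (0-1): L=4.2623, (cx,cy)=(0.5260,0.8505)
member 1 (0-2): L=4.1170, (cx,cy)=(1.0000,0.0000)
member 2 (1-2): L=4.0812, (cx,cy)=(0.4594,-0.8882)
member 3 (1-3): L=4.0580, (cx,cy)=(1.0000,-0.0015)
member 4 (2-3): L=4.2264, (cx,cy)=(0.5165,0.8563)
solve A·x = −loads:
  F[0-1] = -465.7666 N (compression)
  F[0-2] = -58.8234 N (compression)
  F[1-2] = +128.0376 N (tension)
  F[1-3] = +0.0000 N (tension)
  F[2-3] = -0.0000 N (compression)
  Rx@0 = +303.8200 N
  Ry@0 = +396.1252 N
  Ry@2 = -113.7252 N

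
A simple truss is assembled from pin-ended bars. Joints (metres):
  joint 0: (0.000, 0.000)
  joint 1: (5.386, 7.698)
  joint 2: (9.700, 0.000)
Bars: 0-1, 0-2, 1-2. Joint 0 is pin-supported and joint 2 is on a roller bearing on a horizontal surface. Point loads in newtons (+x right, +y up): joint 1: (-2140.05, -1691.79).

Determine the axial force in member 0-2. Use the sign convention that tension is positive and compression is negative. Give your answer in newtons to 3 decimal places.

-425.337

N=3 nodes, M=3 members, R=3 reactions → 2N=6, M+R=6
member 0 (0-1): L=9.3951, (cx,cy)=(0.5733,0.8194)
member 1 (0-2): L=9.7000, (cx,cy)=(1.0000,0.0000)
member 2 (1-2): L=8.8244, (cx,cy)=(0.4889,-0.8724)
solve A·x = −loads:
  F[0-1] = -2991.0737 N (compression)
  F[0-2] = -425.3375 N (compression)
  F[1-2] = +870.0376 N (tension)
  Rx@0 = +2140.0500 N
  Ry@0 = +2450.7719 N
  Ry@2 = -758.9819 N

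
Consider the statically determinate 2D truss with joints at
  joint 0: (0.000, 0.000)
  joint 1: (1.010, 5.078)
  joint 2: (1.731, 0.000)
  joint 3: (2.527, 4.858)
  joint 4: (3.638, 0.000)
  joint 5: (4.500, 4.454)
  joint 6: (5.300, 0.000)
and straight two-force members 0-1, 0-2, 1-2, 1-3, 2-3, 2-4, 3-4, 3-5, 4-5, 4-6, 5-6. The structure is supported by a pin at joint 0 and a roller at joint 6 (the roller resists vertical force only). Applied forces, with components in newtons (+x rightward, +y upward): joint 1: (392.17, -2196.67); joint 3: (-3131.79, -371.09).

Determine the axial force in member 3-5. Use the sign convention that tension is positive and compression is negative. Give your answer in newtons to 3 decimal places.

695.858

N=7 nodes, M=11 members, R=3 reactions → 2N=14, M+R=14
member 0 (0-1): L=5.1775, (cx,cy)=(0.1951,0.9808)
member 1 (0-2): L=1.7310, (cx,cy)=(1.0000,0.0000)
member 2 (1-2): L=5.1289, (cx,cy)=(0.1406,-0.9901)
member 3 (1-3): L=1.5329, (cx,cy)=(0.9896,-0.1435)
member 4 (2-3): L=4.9228, (cx,cy)=(0.1617,0.9868)
member 5 (2-4): L=1.9070, (cx,cy)=(1.0000,0.0000)
member 6 (3-4): L=4.9834, (cx,cy)=(0.2229,-0.9748)
member 7 (3-5): L=2.0139, (cx,cy)=(0.9797,-0.2006)
member 8 (4-5): L=4.5366, (cx,cy)=(0.1900,0.9818)
member 9 (4-6): L=1.6620, (cx,cy)=(1.0000,0.0000)
member 10 (5-6): L=4.5253, (cx,cy)=(0.1768,-0.9842)
solve A·x = −loads:
  F[0-1] = -4554.5858 N (compression)
  F[0-2] = -1851.1296 N (compression)
  F[1-2] = +2532.9288 N (tension)
  F[1-3] = -1653.8492 N (compression)
  F[2-3] = -2541.2182 N (compression)
  F[2-4] = -1084.1549 N (compression)
  F[3-4] = +1805.1650 N (tension)
  F[3-5] = +695.8577 N (tension)
  F[4-5] = -1792.3860 N (compression)
  F[4-6] = -341.1448 N (compression)
  F[5-6] = +1929.7176 N (tension)
  Rx@0 = +2739.6200 N
  Ry@0 = +4467.0837 N
  Ry@6 = -1899.3237 N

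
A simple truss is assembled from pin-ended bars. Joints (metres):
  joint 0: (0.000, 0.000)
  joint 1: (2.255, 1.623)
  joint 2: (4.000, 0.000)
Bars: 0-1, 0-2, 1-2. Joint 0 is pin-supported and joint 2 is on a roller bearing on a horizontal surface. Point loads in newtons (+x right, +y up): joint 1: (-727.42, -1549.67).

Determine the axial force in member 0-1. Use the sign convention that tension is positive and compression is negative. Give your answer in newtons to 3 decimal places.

N=3 nodes, M=3 members, R=3 reactions → 2N=6, M+R=6
member 0 (0-1): L=2.7783, (cx,cy)=(0.8116,0.5842)
member 1 (0-2): L=4.0000, (cx,cy)=(1.0000,0.0000)
member 2 (1-2): L=2.3831, (cx,cy)=(0.7322,-0.6810)
solve A·x = −loads:
  F[0-1] = -1662.5412 N (compression)
  F[0-2] = +621.9595 N (tension)
  F[1-2] = -849.3926 N (compression)
  Rx@0 = +727.4200 N
  Ry@0 = +971.1942 N
  Ry@2 = +578.4758 N

-1662.541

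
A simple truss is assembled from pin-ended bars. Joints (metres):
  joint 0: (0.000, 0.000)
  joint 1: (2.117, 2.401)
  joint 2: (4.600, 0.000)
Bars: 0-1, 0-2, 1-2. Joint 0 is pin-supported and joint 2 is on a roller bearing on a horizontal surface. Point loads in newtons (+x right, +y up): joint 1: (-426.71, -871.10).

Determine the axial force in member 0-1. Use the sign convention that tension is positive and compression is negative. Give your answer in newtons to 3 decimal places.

N=3 nodes, M=3 members, R=3 reactions → 2N=6, M+R=6
member 0 (0-1): L=3.2010, (cx,cy)=(0.6614,0.7501)
member 1 (0-2): L=4.6000, (cx,cy)=(1.0000,0.0000)
member 2 (1-2): L=3.4540, (cx,cy)=(0.7189,-0.6951)
solve A·x = −loads:
  F[0-1] = -923.8127 N (compression)
  F[0-2] = +184.2563 N (tension)
  F[1-2] = -256.3111 N (compression)
  Rx@0 = +426.7100 N
  Ry@0 = +692.9287 N
  Ry@2 = +178.1713 N

-923.813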